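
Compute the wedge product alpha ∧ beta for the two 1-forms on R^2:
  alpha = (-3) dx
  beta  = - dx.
alpha ∧ beta = 0

Distribute the wedge, using dx_i ∧ dx_j = -dx_j ∧ dx_i and dx_i ∧ dx_i = 0. For each pair (i, j) with i < j, the coefficient of dx_i ∧ dx_j in alpha ∧ beta is (alpha_i * beta_j - alpha_j * beta_i). Collecting: alpha ∧ beta = 0.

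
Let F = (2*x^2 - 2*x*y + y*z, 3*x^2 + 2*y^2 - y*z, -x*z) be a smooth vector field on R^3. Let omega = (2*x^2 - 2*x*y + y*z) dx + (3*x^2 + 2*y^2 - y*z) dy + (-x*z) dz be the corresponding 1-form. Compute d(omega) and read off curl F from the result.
d(omega) = (y) dy ∧ dz + (y + z) dz ∧ dx + (8*x - z) dx ∧ dy; curl F = (y, y + z, 8*x - z)

d omega = sum_{i<j} (∂f_j/∂x_i - ∂f_i/∂x_j) dx_i ∧ dx_j. Under the identification (dy ∧ dz, dz ∧ dx, dx ∧ dy) ↔ (e_x, e_y, e_z), the coefficients are exactly the components of curl F. Compute:
  ∂R/∂y - ∂Q/∂z = (0) - (-y) = y
  ∂P/∂z - ∂R/∂x = (y) - (-z) = y + z
  ∂Q/∂x - ∂P/∂y = (6*x) - (-2*x + z) = 8*x - z.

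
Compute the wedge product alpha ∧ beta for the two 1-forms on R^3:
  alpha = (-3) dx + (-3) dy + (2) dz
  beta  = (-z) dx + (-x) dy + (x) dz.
alpha ∧ beta = (3*x - 3*z) dx ∧ dy + (-3*x + 2*z) dx ∧ dz + (-x) dy ∧ dz

Distribute the wedge, using dx_i ∧ dx_j = -dx_j ∧ dx_i and dx_i ∧ dx_i = 0. For each pair (i, j) with i < j, the coefficient of dx_i ∧ dx_j in alpha ∧ beta is (alpha_i * beta_j - alpha_j * beta_i). Collecting: alpha ∧ beta = (3*x - 3*z) dx ∧ dy + (-3*x + 2*z) dx ∧ dz + (-x) dy ∧ dz.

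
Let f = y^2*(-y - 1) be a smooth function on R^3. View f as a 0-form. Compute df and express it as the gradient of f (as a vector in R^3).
df = (0) dx + (y*(-3*y - 2)) dy + (0) dz; grad f = (0, y*(-3*y - 2), 0)

For a 0-form f, d f = (∂f/∂x) dx + (∂f/∂y) dy + (∂f/∂z) dz. The components of the vector representation are exactly the entries of grad f in Cartesian coordinates:
  ∂f/∂x = 0
  ∂f/∂y = y*(-3*y - 2)
  ∂f/∂z = 0.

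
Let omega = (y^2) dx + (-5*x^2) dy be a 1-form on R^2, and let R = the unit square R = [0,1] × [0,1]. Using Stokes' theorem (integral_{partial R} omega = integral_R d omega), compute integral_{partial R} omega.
integral_(partial R) omega = -6

Stokes: integral_partial_R omega = integral_R d omega with d omega = (∂Q/∂x - ∂P/∂y) dx ∧ dy.
  ∂Q/∂x = -10*x
  ∂P/∂y = 2*y
  integrand = ∂Q/∂x - ∂P/∂y = -10*x - 2*y.
Integrating over R: integral_0^1 integral_0^1 (-10*x - 2*y) dx dy = -6.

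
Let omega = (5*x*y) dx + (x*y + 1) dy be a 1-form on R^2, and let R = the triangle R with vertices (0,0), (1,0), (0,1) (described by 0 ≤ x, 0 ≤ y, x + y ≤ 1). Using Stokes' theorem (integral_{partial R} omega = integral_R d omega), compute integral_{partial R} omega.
integral_(partial R) omega = -2/3

Stokes: integral_partial_R omega = integral_R d omega with d omega = (∂Q/∂x - ∂P/∂y) dx ∧ dy.
  ∂Q/∂x = y
  ∂P/∂y = 5*x
  integrand = ∂Q/∂x - ∂P/∂y = -5*x + y.
Integrating over R: integral_0^1 integral_0^{1-x} (-5*x + y) dy dx = -2/3.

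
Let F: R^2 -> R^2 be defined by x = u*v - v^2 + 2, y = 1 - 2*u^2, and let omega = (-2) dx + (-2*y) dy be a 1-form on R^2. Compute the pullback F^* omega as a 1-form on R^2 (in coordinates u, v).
F^* omega = (-16*u^3 + 8*u - 2*v) du + (-2*u + 4*v) dv

Using F^*(f dg) = (f ∘ F) d(g ∘ F), substitute each coordinate x_i by F_i(u, v) in f_i, and replace dx_i by d F_i = (∂F_i/∂u) du + (∂F_i/∂v) dv.
  For the x component: f_1(F) = -2; d F_1 = (v) du + (u - 2*v) dv
  For the y component: f_2(F) = 4*u^2 - 2; d F_2 = (-4*u) du + (0) dv
Combining and collecting du, dv coefficients:
  coeff of du: -16*u^3 + 8*u - 2*v
  coeff of dv: -2*u + 4*v
F^* omega = (-16*u^3 + 8*u - 2*v) du + (-2*u + 4*v) dv.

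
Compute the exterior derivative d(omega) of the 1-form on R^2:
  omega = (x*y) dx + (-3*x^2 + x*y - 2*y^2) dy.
d(omega) = (-7*x + y) dx ∧ dy

For a 1-form omega = sum_i f_i dx_i, the exterior derivative is
  d(omega) = sum_{i < j} (∂f_j/∂x_i - ∂f_i/∂x_j) dx_i ∧ dx_j.
  coefficient of dx ∧ dy: ∂f_2/∂x - ∂f_1/∂y = ∂(-3*x^2 + x*y - 2*y^2)/∂x - ∂(x*y)/∂y = -7*x + y
Assembling: d(omega) = (-7*x + y) dx ∧ dy.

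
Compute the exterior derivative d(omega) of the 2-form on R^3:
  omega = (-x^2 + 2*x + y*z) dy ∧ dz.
d(omega) = (2 - 2*x) dx ∧ dy ∧ dz

For a 2-form omega = sum_{i<j} g_{ij} dx_i ∧ dx_j, the exterior derivative is
  d(omega) = sum_{i<j} d(g_{ij}) ∧ dx_i ∧ dx_j = sum_{i<j, k} (∂g_{ij}/∂x_k) dx_k ∧ dx_i ∧ dx_j.
Expand each term, using dx_k ∧ dx_i ∧ dx_j = sgn(permutation) dx_{(a)} ∧ dx_{(b)} ∧ dx_{(c)} with (a < b < c) sorted:
  d(-x^2 + 2*x + y*z) includes (∂/∂x)(-x^2 + 2*x + y*z) dx = (2 - 2*x) dx, which multiplied by dy ∧ dz gives (2 - 2*x) dx ∧ dy ∧ dz
Collecting like 3-forms: d(omega) = (2 - 2*x) dx ∧ dy ∧ dz.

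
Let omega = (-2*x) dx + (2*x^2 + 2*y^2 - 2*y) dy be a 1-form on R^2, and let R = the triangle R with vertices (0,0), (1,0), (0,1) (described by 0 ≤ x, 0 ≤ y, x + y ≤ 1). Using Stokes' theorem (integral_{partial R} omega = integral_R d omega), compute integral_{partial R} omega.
integral_(partial R) omega = 2/3

Stokes: integral_partial_R omega = integral_R d omega with d omega = (∂Q/∂x - ∂P/∂y) dx ∧ dy.
  ∂Q/∂x = 4*x
  ∂P/∂y = 0
  integrand = ∂Q/∂x - ∂P/∂y = 4*x.
Integrating over R: integral_0^1 integral_0^{1-x} (4*x) dy dx = 2/3.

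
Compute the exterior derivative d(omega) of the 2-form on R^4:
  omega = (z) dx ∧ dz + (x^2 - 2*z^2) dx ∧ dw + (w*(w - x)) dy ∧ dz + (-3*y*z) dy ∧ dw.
d(omega) = (4*z) dx ∧ dz ∧ dw + (-w) dx ∧ dy ∧ dz + (2*w - x + 3*y) dy ∧ dz ∧ dw

For a 2-form omega = sum_{i<j} g_{ij} dx_i ∧ dx_j, the exterior derivative is
  d(omega) = sum_{i<j} d(g_{ij}) ∧ dx_i ∧ dx_j = sum_{i<j, k} (∂g_{ij}/∂x_k) dx_k ∧ dx_i ∧ dx_j.
Expand each term, using dx_k ∧ dx_i ∧ dx_j = sgn(permutation) dx_{(a)} ∧ dx_{(b)} ∧ dx_{(c)} with (a < b < c) sorted:
  d(x^2 - 2*z^2) includes (∂/∂z)(x^2 - 2*z^2) dz = (-4*z) dz, which multiplied by dx ∧ dw gives (4*z) dx ∧ dz ∧ dw
  d(w*(w - x)) includes (∂/∂x)(w*(w - x)) dx = (-w) dx, which multiplied by dy ∧ dz gives (-w) dx ∧ dy ∧ dz
  d(w*(w - x)) includes (∂/∂w)(w*(w - x)) dw = (2*w - x) dw, which multiplied by dy ∧ dz gives (2*w - x) dy ∧ dz ∧ dw
  d(-3*y*z) includes (∂/∂z)(-3*y*z) dz = (-3*y) dz, which multiplied by dy ∧ dw gives (3*y) dy ∧ dz ∧ dw
Collecting like 3-forms: d(omega) = (4*z) dx ∧ dz ∧ dw + (-w) dx ∧ dy ∧ dz + (2*w - x + 3*y) dy ∧ dz ∧ dw.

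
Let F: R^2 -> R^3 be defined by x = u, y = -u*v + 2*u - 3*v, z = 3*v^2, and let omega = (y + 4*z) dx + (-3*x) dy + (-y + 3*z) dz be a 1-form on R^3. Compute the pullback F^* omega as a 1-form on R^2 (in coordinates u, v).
F^* omega = (2*u*v - 4*u + 12*v^2 - 3*v) du + (3*u^2 + 6*u*v^2 - 12*u*v + 9*u + 54*v^3 + 18*v^2) dv

Using F^*(f dg) = (f ∘ F) d(g ∘ F), substitute each coordinate x_i by F_i(u, v) in f_i, and replace dx_i by d F_i = (∂F_i/∂u) du + (∂F_i/∂v) dv.
  For the x component: f_1(F) = -u*v + 2*u + 12*v^2 - 3*v; d F_1 = (1) du + (0) dv
  For the y component: f_2(F) = -3*u; d F_2 = (2 - v) du + (-u - 3) dv
  For the z component: f_3(F) = u*v - 2*u + 9*v^2 + 3*v; d F_3 = (0) du + (6*v) dv
Combining and collecting du, dv coefficients:
  coeff of du: 2*u*v - 4*u + 12*v^2 - 3*v
  coeff of dv: 3*u^2 + 6*u*v^2 - 12*u*v + 9*u + 54*v^3 + 18*v^2
F^* omega = (2*u*v - 4*u + 12*v^2 - 3*v) du + (3*u^2 + 6*u*v^2 - 12*u*v + 9*u + 54*v^3 + 18*v^2) dv.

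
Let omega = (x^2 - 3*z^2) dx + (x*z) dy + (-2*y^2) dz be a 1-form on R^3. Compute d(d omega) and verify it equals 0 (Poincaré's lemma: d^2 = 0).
d(d omega) = 0

Step 1: d omega = sum_{i<j} (∂f_j/∂x_i - ∂f_i/∂x_j) dx_i ∧ dx_j:
  coeff of dx ∧ dy: z
  coeff of dx ∧ dz: 6*z
  coeff of dy ∧ dz: -x - 4*y
Step 2: Apply d again to each 2-form coefficient. The only possible 3-form in R^3 is dx ∧ dy ∧ dz, with coefficient
  ∂(coeff of dy∧dz)/∂x - ∂(coeff of dx∧dz)/∂y + ∂(coeff of dx∧dy)/∂z
  = ∂/∂x (-x - 4*y) - ∂/∂y (6*z) + ∂/∂z (z).
Each of these terms simplifies to sums of mixed partials that cancel in pairs. The result is 0 (by equality of mixed partials for smooth functions — Schwarz / Clairaut).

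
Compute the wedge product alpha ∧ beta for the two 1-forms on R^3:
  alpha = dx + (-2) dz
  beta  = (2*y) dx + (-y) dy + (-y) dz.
alpha ∧ beta = (-y) dx ∧ dy + (3*y) dx ∧ dz + (-2*y) dy ∧ dz

Distribute the wedge, using dx_i ∧ dx_j = -dx_j ∧ dx_i and dx_i ∧ dx_i = 0. For each pair (i, j) with i < j, the coefficient of dx_i ∧ dx_j in alpha ∧ beta is (alpha_i * beta_j - alpha_j * beta_i). Collecting: alpha ∧ beta = (-y) dx ∧ dy + (3*y) dx ∧ dz + (-2*y) dy ∧ dz.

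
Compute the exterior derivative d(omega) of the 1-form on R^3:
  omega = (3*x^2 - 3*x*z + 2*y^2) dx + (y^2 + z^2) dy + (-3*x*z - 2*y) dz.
d(omega) = (-4*y) dx ∧ dy + (3*x - 3*z) dx ∧ dz + (-2*z - 2) dy ∧ dz

For a 1-form omega = sum_i f_i dx_i, the exterior derivative is
  d(omega) = sum_{i < j} (∂f_j/∂x_i - ∂f_i/∂x_j) dx_i ∧ dx_j.
  coefficient of dx ∧ dy: ∂f_2/∂x - ∂f_1/∂y = ∂(y^2 + z^2)/∂x - ∂(3*x^2 - 3*x*z + 2*y^2)/∂y = -4*y
  coefficient of dx ∧ dz: ∂f_3/∂x - ∂f_1/∂z = ∂(-3*x*z - 2*y)/∂x - ∂(3*x^2 - 3*x*z + 2*y^2)/∂z = 3*x - 3*z
  coefficient of dy ∧ dz: ∂f_3/∂y - ∂f_2/∂z = ∂(-3*x*z - 2*y)/∂y - ∂(y^2 + z^2)/∂z = -2*z - 2
Assembling: d(omega) = (-4*y) dx ∧ dy + (3*x - 3*z) dx ∧ dz + (-2*z - 2) dy ∧ dz.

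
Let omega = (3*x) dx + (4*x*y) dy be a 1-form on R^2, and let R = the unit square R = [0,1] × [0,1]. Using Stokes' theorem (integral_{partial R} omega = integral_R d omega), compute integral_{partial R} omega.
integral_(partial R) omega = 2

Stokes: integral_partial_R omega = integral_R d omega with d omega = (∂Q/∂x - ∂P/∂y) dx ∧ dy.
  ∂Q/∂x = 4*y
  ∂P/∂y = 0
  integrand = ∂Q/∂x - ∂P/∂y = 4*y.
Integrating over R: integral_0^1 integral_0^1 (4*y) dx dy = 2.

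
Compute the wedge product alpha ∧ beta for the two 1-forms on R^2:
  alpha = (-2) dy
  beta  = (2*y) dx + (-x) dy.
alpha ∧ beta = (4*y) dx ∧ dy

Distribute the wedge, using dx_i ∧ dx_j = -dx_j ∧ dx_i and dx_i ∧ dx_i = 0. For each pair (i, j) with i < j, the coefficient of dx_i ∧ dx_j in alpha ∧ beta is (alpha_i * beta_j - alpha_j * beta_i). Collecting: alpha ∧ beta = (4*y) dx ∧ dy.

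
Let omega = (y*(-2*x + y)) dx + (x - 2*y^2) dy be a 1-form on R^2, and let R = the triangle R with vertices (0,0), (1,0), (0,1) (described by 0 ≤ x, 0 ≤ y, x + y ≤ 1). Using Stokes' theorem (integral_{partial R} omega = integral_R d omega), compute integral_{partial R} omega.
integral_(partial R) omega = 1/2

Stokes: integral_partial_R omega = integral_R d omega with d omega = (∂Q/∂x - ∂P/∂y) dx ∧ dy.
  ∂Q/∂x = 1
  ∂P/∂y = -2*x + 2*y
  integrand = ∂Q/∂x - ∂P/∂y = 2*x - 2*y + 1.
Integrating over R: integral_0^1 integral_0^{1-x} (2*x - 2*y + 1) dy dx = 1/2.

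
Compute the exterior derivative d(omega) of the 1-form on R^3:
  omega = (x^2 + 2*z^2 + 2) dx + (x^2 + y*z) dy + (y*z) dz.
d(omega) = (2*x) dx ∧ dy + (-4*z) dx ∧ dz + (-y + z) dy ∧ dz

For a 1-form omega = sum_i f_i dx_i, the exterior derivative is
  d(omega) = sum_{i < j} (∂f_j/∂x_i - ∂f_i/∂x_j) dx_i ∧ dx_j.
  coefficient of dx ∧ dy: ∂f_2/∂x - ∂f_1/∂y = ∂(x^2 + y*z)/∂x - ∂(x^2 + 2*z^2 + 2)/∂y = 2*x
  coefficient of dx ∧ dz: ∂f_3/∂x - ∂f_1/∂z = ∂(y*z)/∂x - ∂(x^2 + 2*z^2 + 2)/∂z = -4*z
  coefficient of dy ∧ dz: ∂f_3/∂y - ∂f_2/∂z = ∂(y*z)/∂y - ∂(x^2 + y*z)/∂z = -y + z
Assembling: d(omega) = (2*x) dx ∧ dy + (-4*z) dx ∧ dz + (-y + z) dy ∧ dz.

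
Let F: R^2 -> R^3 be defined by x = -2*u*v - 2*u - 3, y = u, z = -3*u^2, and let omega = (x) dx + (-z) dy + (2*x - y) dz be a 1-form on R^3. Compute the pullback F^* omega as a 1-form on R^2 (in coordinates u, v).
F^* omega = (24*u^2*v + 33*u^2 + 4*u*v^2 + 8*u*v + 40*u + 6*v + 6) du + (2*u*(2*u*v + 2*u + 3)) dv

Using F^*(f dg) = (f ∘ F) d(g ∘ F), substitute each coordinate x_i by F_i(u, v) in f_i, and replace dx_i by d F_i = (∂F_i/∂u) du + (∂F_i/∂v) dv.
  For the x component: f_1(F) = -2*u*v - 2*u - 3; d F_1 = (-2*v - 2) du + (-2*u) dv
  For the y component: f_2(F) = 3*u^2; d F_2 = (1) du + (0) dv
  For the z component: f_3(F) = -4*u*v - 5*u - 6; d F_3 = (-6*u) du + (0) dv
Combining and collecting du, dv coefficients:
  coeff of du: 24*u^2*v + 33*u^2 + 4*u*v^2 + 8*u*v + 40*u + 6*v + 6
  coeff of dv: 2*u*(2*u*v + 2*u + 3)
F^* omega = (24*u^2*v + 33*u^2 + 4*u*v^2 + 8*u*v + 40*u + 6*v + 6) du + (2*u*(2*u*v + 2*u + 3)) dv.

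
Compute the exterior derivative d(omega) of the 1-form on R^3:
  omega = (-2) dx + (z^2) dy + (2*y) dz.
d(omega) = (2 - 2*z) dy ∧ dz

For a 1-form omega = sum_i f_i dx_i, the exterior derivative is
  d(omega) = sum_{i < j} (∂f_j/∂x_i - ∂f_i/∂x_j) dx_i ∧ dx_j.
  coefficient of dy ∧ dz: ∂f_3/∂y - ∂f_2/∂z = ∂(2*y)/∂y - ∂(z^2)/∂z = 2 - 2*z
Assembling: d(omega) = (2 - 2*z) dy ∧ dz.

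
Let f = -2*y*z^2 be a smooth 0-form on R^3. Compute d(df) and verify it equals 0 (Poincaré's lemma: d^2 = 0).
d(df) = 0

Step 1: df = sum_i (∂f/∂x_i) dx_i = (0) dx + (-2*z^2) dy + (-4*y*z) dz.
Step 2: Apply d again. Using the 1-form formula, the coefficient of dx ∧ dy in d(df) is ∂^2 f/∂x ∂y - ∂^2 f/∂y ∂x = (0) - (0) = 0 (equality of mixed partials for smooth f).
Similarly for dx ∧ dz and dy ∧ dz — all coefficients vanish. So d(df) = 0.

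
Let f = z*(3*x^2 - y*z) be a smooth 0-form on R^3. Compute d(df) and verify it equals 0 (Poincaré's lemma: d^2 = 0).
d(df) = 0

Step 1: df = sum_i (∂f/∂x_i) dx_i = (6*x*z) dx + (-z^2) dy + (3*x^2 - 2*y*z) dz.
Step 2: Apply d again. Using the 1-form formula, the coefficient of dx ∧ dy in d(df) is ∂^2 f/∂x ∂y - ∂^2 f/∂y ∂x = (0) - (0) = 0 (equality of mixed partials for smooth f).
Similarly for dx ∧ dz and dy ∧ dz — all coefficients vanish. So d(df) = 0.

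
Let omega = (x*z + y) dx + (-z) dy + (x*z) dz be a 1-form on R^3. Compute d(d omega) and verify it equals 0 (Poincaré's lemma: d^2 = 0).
d(d omega) = 0

Step 1: d omega = sum_{i<j} (∂f_j/∂x_i - ∂f_i/∂x_j) dx_i ∧ dx_j:
  coeff of dx ∧ dy: -1
  coeff of dx ∧ dz: -x + z
  coeff of dy ∧ dz: 1
Step 2: Apply d again to each 2-form coefficient. The only possible 3-form in R^3 is dx ∧ dy ∧ dz, with coefficient
  ∂(coeff of dy∧dz)/∂x - ∂(coeff of dx∧dz)/∂y + ∂(coeff of dx∧dy)/∂z
  = ∂/∂x (1) - ∂/∂y (-x + z) + ∂/∂z (-1).
Each of these terms simplifies to sums of mixed partials that cancel in pairs. The result is 0 (by equality of mixed partials for smooth functions — Schwarz / Clairaut).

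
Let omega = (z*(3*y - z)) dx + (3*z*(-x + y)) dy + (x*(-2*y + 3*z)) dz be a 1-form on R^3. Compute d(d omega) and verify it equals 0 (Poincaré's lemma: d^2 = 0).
d(d omega) = 0

Step 1: d omega = sum_{i<j} (∂f_j/∂x_i - ∂f_i/∂x_j) dx_i ∧ dx_j:
  coeff of dx ∧ dy: -6*z
  coeff of dx ∧ dz: -5*y + 5*z
  coeff of dy ∧ dz: x - 3*y
Step 2: Apply d again to each 2-form coefficient. The only possible 3-form in R^3 is dx ∧ dy ∧ dz, with coefficient
  ∂(coeff of dy∧dz)/∂x - ∂(coeff of dx∧dz)/∂y + ∂(coeff of dx∧dy)/∂z
  = ∂/∂x (x - 3*y) - ∂/∂y (-5*y + 5*z) + ∂/∂z (-6*z).
Each of these terms simplifies to sums of mixed partials that cancel in pairs. The result is 0 (by equality of mixed partials for smooth functions — Schwarz / Clairaut).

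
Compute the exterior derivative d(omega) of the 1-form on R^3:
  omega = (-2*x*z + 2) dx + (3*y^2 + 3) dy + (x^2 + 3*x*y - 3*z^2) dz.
d(omega) = (4*x + 3*y) dx ∧ dz + (3*x) dy ∧ dz

For a 1-form omega = sum_i f_i dx_i, the exterior derivative is
  d(omega) = sum_{i < j} (∂f_j/∂x_i - ∂f_i/∂x_j) dx_i ∧ dx_j.
  coefficient of dx ∧ dz: ∂f_3/∂x - ∂f_1/∂z = ∂(x^2 + 3*x*y - 3*z^2)/∂x - ∂(-2*x*z + 2)/∂z = 4*x + 3*y
  coefficient of dy ∧ dz: ∂f_3/∂y - ∂f_2/∂z = ∂(x^2 + 3*x*y - 3*z^2)/∂y - ∂(3*y^2 + 3)/∂z = 3*x
Assembling: d(omega) = (4*x + 3*y) dx ∧ dz + (3*x) dy ∧ dz.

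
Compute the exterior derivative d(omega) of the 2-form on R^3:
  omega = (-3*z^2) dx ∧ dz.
d(omega) = 0

For a 2-form omega = sum_{i<j} g_{ij} dx_i ∧ dx_j, the exterior derivative is
  d(omega) = sum_{i<j} d(g_{ij}) ∧ dx_i ∧ dx_j = sum_{i<j, k} (∂g_{ij}/∂x_k) dx_k ∧ dx_i ∧ dx_j.
Expand each term, using dx_k ∧ dx_i ∧ dx_j = sgn(permutation) dx_{(a)} ∧ dx_{(b)} ∧ dx_{(c)} with (a < b < c) sorted:

Collecting like 3-forms: d(omega) = 0.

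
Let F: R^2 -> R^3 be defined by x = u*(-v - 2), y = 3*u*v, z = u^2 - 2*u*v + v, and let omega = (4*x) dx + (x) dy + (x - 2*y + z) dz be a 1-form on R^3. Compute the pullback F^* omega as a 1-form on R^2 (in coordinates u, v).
F^* omega = (2*u^3 - 20*u^2*v - 4*u^2 + 19*u*v^2 + 16*u*v + 16*u - 2*v^2) du + (-2*u^3 + 19*u^2*v + 7*u^2 - 11*u*v - 2*u + v) dv

Using F^*(f dg) = (f ∘ F) d(g ∘ F), substitute each coordinate x_i by F_i(u, v) in f_i, and replace dx_i by d F_i = (∂F_i/∂u) du + (∂F_i/∂v) dv.
  For the x component: f_1(F) = 4*u*(-v - 2); d F_1 = (-v - 2) du + (-u) dv
  For the y component: f_2(F) = u*(-v - 2); d F_2 = (3*v) du + (3*u) dv
  For the z component: f_3(F) = u^2 - 9*u*v - 2*u + v; d F_3 = (2*u - 2*v) du + (1 - 2*u) dv
Combining and collecting du, dv coefficients:
  coeff of du: 2*u^3 - 20*u^2*v - 4*u^2 + 19*u*v^2 + 16*u*v + 16*u - 2*v^2
  coeff of dv: -2*u^3 + 19*u^2*v + 7*u^2 - 11*u*v - 2*u + v
F^* omega = (2*u^3 - 20*u^2*v - 4*u^2 + 19*u*v^2 + 16*u*v + 16*u - 2*v^2) du + (-2*u^3 + 19*u^2*v + 7*u^2 - 11*u*v - 2*u + v) dv.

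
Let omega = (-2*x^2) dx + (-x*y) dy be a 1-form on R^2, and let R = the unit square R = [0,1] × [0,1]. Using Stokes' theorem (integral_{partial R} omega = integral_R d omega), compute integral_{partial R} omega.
integral_(partial R) omega = -1/2

Stokes: integral_partial_R omega = integral_R d omega with d omega = (∂Q/∂x - ∂P/∂y) dx ∧ dy.
  ∂Q/∂x = -y
  ∂P/∂y = 0
  integrand = ∂Q/∂x - ∂P/∂y = -y.
Integrating over R: integral_0^1 integral_0^1 (-y) dx dy = -1/2.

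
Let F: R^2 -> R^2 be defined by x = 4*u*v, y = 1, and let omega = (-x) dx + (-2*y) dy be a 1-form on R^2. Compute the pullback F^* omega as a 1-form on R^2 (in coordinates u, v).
F^* omega = (-16*u*v^2) du + (-16*u^2*v) dv

Using F^*(f dg) = (f ∘ F) d(g ∘ F), substitute each coordinate x_i by F_i(u, v) in f_i, and replace dx_i by d F_i = (∂F_i/∂u) du + (∂F_i/∂v) dv.
  For the x component: f_1(F) = -4*u*v; d F_1 = (4*v) du + (4*u) dv
  For the y component: f_2(F) = -2; d F_2 = (0) du + (0) dv
Combining and collecting du, dv coefficients:
  coeff of du: -16*u*v^2
  coeff of dv: -16*u^2*v
F^* omega = (-16*u*v^2) du + (-16*u^2*v) dv.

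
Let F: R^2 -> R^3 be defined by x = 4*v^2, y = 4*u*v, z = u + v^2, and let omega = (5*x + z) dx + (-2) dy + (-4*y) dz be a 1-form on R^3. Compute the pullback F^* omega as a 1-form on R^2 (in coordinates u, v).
F^* omega = (8*v*(-2*u - 1)) du + (-32*u*v^2 + 8*u*v - 8*u + 168*v^3) dv

Using F^*(f dg) = (f ∘ F) d(g ∘ F), substitute each coordinate x_i by F_i(u, v) in f_i, and replace dx_i by d F_i = (∂F_i/∂u) du + (∂F_i/∂v) dv.
  For the x component: f_1(F) = u + 21*v^2; d F_1 = (0) du + (8*v) dv
  For the y component: f_2(F) = -2; d F_2 = (4*v) du + (4*u) dv
  For the z component: f_3(F) = -16*u*v; d F_3 = (1) du + (2*v) dv
Combining and collecting du, dv coefficients:
  coeff of du: 8*v*(-2*u - 1)
  coeff of dv: -32*u*v^2 + 8*u*v - 8*u + 168*v^3
F^* omega = (8*v*(-2*u - 1)) du + (-32*u*v^2 + 8*u*v - 8*u + 168*v^3) dv.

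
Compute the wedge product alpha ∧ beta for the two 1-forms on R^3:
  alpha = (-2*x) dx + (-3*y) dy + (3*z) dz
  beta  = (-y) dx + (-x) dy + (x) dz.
alpha ∧ beta = (2*x^2 - 3*y^2) dx ∧ dy + (-2*x^2 + 3*y*z) dx ∧ dz + (3*x*(-y + z)) dy ∧ dz

Distribute the wedge, using dx_i ∧ dx_j = -dx_j ∧ dx_i and dx_i ∧ dx_i = 0. For each pair (i, j) with i < j, the coefficient of dx_i ∧ dx_j in alpha ∧ beta is (alpha_i * beta_j - alpha_j * beta_i). Collecting: alpha ∧ beta = (2*x^2 - 3*y^2) dx ∧ dy + (-2*x^2 + 3*y*z) dx ∧ dz + (3*x*(-y + z)) dy ∧ dz.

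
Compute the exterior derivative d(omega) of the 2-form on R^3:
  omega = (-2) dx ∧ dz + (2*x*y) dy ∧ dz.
d(omega) = (2*y) dx ∧ dy ∧ dz

For a 2-form omega = sum_{i<j} g_{ij} dx_i ∧ dx_j, the exterior derivative is
  d(omega) = sum_{i<j} d(g_{ij}) ∧ dx_i ∧ dx_j = sum_{i<j, k} (∂g_{ij}/∂x_k) dx_k ∧ dx_i ∧ dx_j.
Expand each term, using dx_k ∧ dx_i ∧ dx_j = sgn(permutation) dx_{(a)} ∧ dx_{(b)} ∧ dx_{(c)} with (a < b < c) sorted:
  d(2*x*y) includes (∂/∂x)(2*x*y) dx = (2*y) dx, which multiplied by dy ∧ dz gives (2*y) dx ∧ dy ∧ dz
Collecting like 3-forms: d(omega) = (2*y) dx ∧ dy ∧ dz.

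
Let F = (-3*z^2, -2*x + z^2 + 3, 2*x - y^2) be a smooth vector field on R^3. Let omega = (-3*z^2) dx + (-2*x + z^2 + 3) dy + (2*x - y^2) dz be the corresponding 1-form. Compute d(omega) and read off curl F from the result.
d(omega) = (-2*y - 2*z) dy ∧ dz + (-6*z - 2) dz ∧ dx + (-2) dx ∧ dy; curl F = (-2*y - 2*z, -6*z - 2, -2)

d omega = sum_{i<j} (∂f_j/∂x_i - ∂f_i/∂x_j) dx_i ∧ dx_j. Under the identification (dy ∧ dz, dz ∧ dx, dx ∧ dy) ↔ (e_x, e_y, e_z), the coefficients are exactly the components of curl F. Compute:
  ∂R/∂y - ∂Q/∂z = (-2*y) - (2*z) = -2*y - 2*z
  ∂P/∂z - ∂R/∂x = (-6*z) - (2) = -6*z - 2
  ∂Q/∂x - ∂P/∂y = (-2) - (0) = -2.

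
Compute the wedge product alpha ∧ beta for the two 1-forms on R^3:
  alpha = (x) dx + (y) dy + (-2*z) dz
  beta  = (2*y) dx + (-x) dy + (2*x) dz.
alpha ∧ beta = (-x^2 - 2*y^2) dx ∧ dy + (2*x^2 + 4*y*z) dx ∧ dz + (2*x*(y - z)) dy ∧ dz

Distribute the wedge, using dx_i ∧ dx_j = -dx_j ∧ dx_i and dx_i ∧ dx_i = 0. For each pair (i, j) with i < j, the coefficient of dx_i ∧ dx_j in alpha ∧ beta is (alpha_i * beta_j - alpha_j * beta_i). Collecting: alpha ∧ beta = (-x^2 - 2*y^2) dx ∧ dy + (2*x^2 + 4*y*z) dx ∧ dz + (2*x*(y - z)) dy ∧ dz.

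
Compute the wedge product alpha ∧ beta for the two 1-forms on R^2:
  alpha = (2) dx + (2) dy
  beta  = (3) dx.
alpha ∧ beta = (-6) dx ∧ dy

Distribute the wedge, using dx_i ∧ dx_j = -dx_j ∧ dx_i and dx_i ∧ dx_i = 0. For each pair (i, j) with i < j, the coefficient of dx_i ∧ dx_j in alpha ∧ beta is (alpha_i * beta_j - alpha_j * beta_i). Collecting: alpha ∧ beta = (-6) dx ∧ dy.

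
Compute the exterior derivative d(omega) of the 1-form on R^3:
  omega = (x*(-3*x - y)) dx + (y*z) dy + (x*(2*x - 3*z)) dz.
d(omega) = (x) dx ∧ dy + (4*x - 3*z) dx ∧ dz + (-y) dy ∧ dz

For a 1-form omega = sum_i f_i dx_i, the exterior derivative is
  d(omega) = sum_{i < j} (∂f_j/∂x_i - ∂f_i/∂x_j) dx_i ∧ dx_j.
  coefficient of dx ∧ dy: ∂f_2/∂x - ∂f_1/∂y = ∂(y*z)/∂x - ∂(x*(-3*x - y))/∂y = x
  coefficient of dx ∧ dz: ∂f_3/∂x - ∂f_1/∂z = ∂(x*(2*x - 3*z))/∂x - ∂(x*(-3*x - y))/∂z = 4*x - 3*z
  coefficient of dy ∧ dz: ∂f_3/∂y - ∂f_2/∂z = ∂(x*(2*x - 3*z))/∂y - ∂(y*z)/∂z = -y
Assembling: d(omega) = (x) dx ∧ dy + (4*x - 3*z) dx ∧ dz + (-y) dy ∧ dz.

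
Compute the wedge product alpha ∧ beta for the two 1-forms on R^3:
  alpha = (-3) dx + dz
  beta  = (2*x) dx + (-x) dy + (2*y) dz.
alpha ∧ beta = (3*x) dx ∧ dy + (-2*x - 6*y) dx ∧ dz + (x) dy ∧ dz

Distribute the wedge, using dx_i ∧ dx_j = -dx_j ∧ dx_i and dx_i ∧ dx_i = 0. For each pair (i, j) with i < j, the coefficient of dx_i ∧ dx_j in alpha ∧ beta is (alpha_i * beta_j - alpha_j * beta_i). Collecting: alpha ∧ beta = (3*x) dx ∧ dy + (-2*x - 6*y) dx ∧ dz + (x) dy ∧ dz.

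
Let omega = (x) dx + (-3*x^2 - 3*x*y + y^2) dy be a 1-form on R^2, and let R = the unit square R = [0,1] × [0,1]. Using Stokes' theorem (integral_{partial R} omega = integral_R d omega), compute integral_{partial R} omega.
integral_(partial R) omega = -9/2

Stokes: integral_partial_R omega = integral_R d omega with d omega = (∂Q/∂x - ∂P/∂y) dx ∧ dy.
  ∂Q/∂x = -6*x - 3*y
  ∂P/∂y = 0
  integrand = ∂Q/∂x - ∂P/∂y = -6*x - 3*y.
Integrating over R: integral_0^1 integral_0^1 (-6*x - 3*y) dx dy = -9/2.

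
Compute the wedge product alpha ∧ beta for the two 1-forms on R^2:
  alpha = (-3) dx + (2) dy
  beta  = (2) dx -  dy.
alpha ∧ beta = (-1) dx ∧ dy

Distribute the wedge, using dx_i ∧ dx_j = -dx_j ∧ dx_i and dx_i ∧ dx_i = 0. For each pair (i, j) with i < j, the coefficient of dx_i ∧ dx_j in alpha ∧ beta is (alpha_i * beta_j - alpha_j * beta_i). Collecting: alpha ∧ beta = (-1) dx ∧ dy.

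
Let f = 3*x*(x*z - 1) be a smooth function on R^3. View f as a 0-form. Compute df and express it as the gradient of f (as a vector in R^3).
df = (6*x*z - 3) dx + (0) dy + (3*x^2) dz; grad f = (6*x*z - 3, 0, 3*x^2)

For a 0-form f, d f = (∂f/∂x) dx + (∂f/∂y) dy + (∂f/∂z) dz. The components of the vector representation are exactly the entries of grad f in Cartesian coordinates:
  ∂f/∂x = 6*x*z - 3
  ∂f/∂y = 0
  ∂f/∂z = 3*x^2.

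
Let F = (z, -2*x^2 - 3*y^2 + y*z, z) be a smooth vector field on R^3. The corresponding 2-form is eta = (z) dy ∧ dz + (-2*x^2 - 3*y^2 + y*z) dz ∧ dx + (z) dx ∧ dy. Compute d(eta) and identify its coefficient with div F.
d(eta) = (-6*y + z + 1) dx ∧ dy ∧ dz; div F = -6*y + z + 1

For a 2-form in R^3 of the form above, applying d gives a 3-form with coefficient ∂P/∂x + ∂Q/∂y + ∂R/∂z:
  ∂P/∂x = 0
  ∂Q/∂y = -6*y + z
  ∂R/∂z = 1
Sum = -6*y + z + 1, which is exactly div F.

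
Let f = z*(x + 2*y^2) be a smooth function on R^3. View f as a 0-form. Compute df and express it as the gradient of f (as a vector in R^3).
df = (z) dx + (4*y*z) dy + (x + 2*y^2) dz; grad f = (z, 4*y*z, x + 2*y^2)

For a 0-form f, d f = (∂f/∂x) dx + (∂f/∂y) dy + (∂f/∂z) dz. The components of the vector representation are exactly the entries of grad f in Cartesian coordinates:
  ∂f/∂x = z
  ∂f/∂y = 4*y*z
  ∂f/∂z = x + 2*y^2.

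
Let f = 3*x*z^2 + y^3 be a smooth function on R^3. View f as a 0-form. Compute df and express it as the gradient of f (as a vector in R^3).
df = (3*z^2) dx + (3*y^2) dy + (6*x*z) dz; grad f = (3*z^2, 3*y^2, 6*x*z)

For a 0-form f, d f = (∂f/∂x) dx + (∂f/∂y) dy + (∂f/∂z) dz. The components of the vector representation are exactly the entries of grad f in Cartesian coordinates:
  ∂f/∂x = 3*z^2
  ∂f/∂y = 3*y^2
  ∂f/∂z = 6*x*z.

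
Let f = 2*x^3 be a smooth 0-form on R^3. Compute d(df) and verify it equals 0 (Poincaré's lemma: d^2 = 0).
d(df) = 0

Step 1: df = sum_i (∂f/∂x_i) dx_i = (6*x^2) dx + (0) dy + (0) dz.
Step 2: Apply d again. Using the 1-form formula, the coefficient of dx ∧ dy in d(df) is ∂^2 f/∂x ∂y - ∂^2 f/∂y ∂x = (0) - (0) = 0 (equality of mixed partials for smooth f).
Similarly for dx ∧ dz and dy ∧ dz — all coefficients vanish. So d(df) = 0.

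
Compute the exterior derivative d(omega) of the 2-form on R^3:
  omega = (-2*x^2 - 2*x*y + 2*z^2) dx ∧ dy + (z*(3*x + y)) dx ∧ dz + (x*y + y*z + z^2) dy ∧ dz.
d(omega) = (y + 3*z) dx ∧ dy ∧ dz

For a 2-form omega = sum_{i<j} g_{ij} dx_i ∧ dx_j, the exterior derivative is
  d(omega) = sum_{i<j} d(g_{ij}) ∧ dx_i ∧ dx_j = sum_{i<j, k} (∂g_{ij}/∂x_k) dx_k ∧ dx_i ∧ dx_j.
Expand each term, using dx_k ∧ dx_i ∧ dx_j = sgn(permutation) dx_{(a)} ∧ dx_{(b)} ∧ dx_{(c)} with (a < b < c) sorted:
  d(-2*x^2 - 2*x*y + 2*z^2) includes (∂/∂z)(-2*x^2 - 2*x*y + 2*z^2) dz = (4*z) dz, which multiplied by dx ∧ dy gives (4*z) dx ∧ dy ∧ dz
  d(z*(3*x + y)) includes (∂/∂y)(z*(3*x + y)) dy = (z) dy, which multiplied by dx ∧ dz gives (-z) dx ∧ dy ∧ dz
  d(x*y + y*z + z^2) includes (∂/∂x)(x*y + y*z + z^2) dx = (y) dx, which multiplied by dy ∧ dz gives (y) dx ∧ dy ∧ dz
Collecting like 3-forms: d(omega) = (y + 3*z) dx ∧ dy ∧ dz.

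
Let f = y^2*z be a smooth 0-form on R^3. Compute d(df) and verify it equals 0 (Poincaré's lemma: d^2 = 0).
d(df) = 0

Step 1: df = sum_i (∂f/∂x_i) dx_i = (0) dx + (2*y*z) dy + (y^2) dz.
Step 2: Apply d again. Using the 1-form formula, the coefficient of dx ∧ dy in d(df) is ∂^2 f/∂x ∂y - ∂^2 f/∂y ∂x = (0) - (0) = 0 (equality of mixed partials for smooth f).
Similarly for dx ∧ dz and dy ∧ dz — all coefficients vanish. So d(df) = 0.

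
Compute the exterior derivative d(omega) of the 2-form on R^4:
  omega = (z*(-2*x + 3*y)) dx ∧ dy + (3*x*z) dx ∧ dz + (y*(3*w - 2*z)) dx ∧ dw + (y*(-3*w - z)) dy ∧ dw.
d(omega) = (-2*x + 3*y) dx ∧ dy ∧ dz + (-3*w + 2*z) dx ∧ dy ∧ dw + (2*y) dx ∧ dz ∧ dw + (y) dy ∧ dz ∧ dw

For a 2-form omega = sum_{i<j} g_{ij} dx_i ∧ dx_j, the exterior derivative is
  d(omega) = sum_{i<j} d(g_{ij}) ∧ dx_i ∧ dx_j = sum_{i<j, k} (∂g_{ij}/∂x_k) dx_k ∧ dx_i ∧ dx_j.
Expand each term, using dx_k ∧ dx_i ∧ dx_j = sgn(permutation) dx_{(a)} ∧ dx_{(b)} ∧ dx_{(c)} with (a < b < c) sorted:
  d(z*(-2*x + 3*y)) includes (∂/∂z)(z*(-2*x + 3*y)) dz = (-2*x + 3*y) dz, which multiplied by dx ∧ dy gives (-2*x + 3*y) dx ∧ dy ∧ dz
  d(y*(3*w - 2*z)) includes (∂/∂y)(y*(3*w - 2*z)) dy = (3*w - 2*z) dy, which multiplied by dx ∧ dw gives (-3*w + 2*z) dx ∧ dy ∧ dw
  d(y*(3*w - 2*z)) includes (∂/∂z)(y*(3*w - 2*z)) dz = (-2*y) dz, which multiplied by dx ∧ dw gives (2*y) dx ∧ dz ∧ dw
  d(y*(-3*w - z)) includes (∂/∂z)(y*(-3*w - z)) dz = (-y) dz, which multiplied by dy ∧ dw gives (y) dy ∧ dz ∧ dw
Collecting like 3-forms: d(omega) = (-2*x + 3*y) dx ∧ dy ∧ dz + (-3*w + 2*z) dx ∧ dy ∧ dw + (2*y) dx ∧ dz ∧ dw + (y) dy ∧ dz ∧ dw.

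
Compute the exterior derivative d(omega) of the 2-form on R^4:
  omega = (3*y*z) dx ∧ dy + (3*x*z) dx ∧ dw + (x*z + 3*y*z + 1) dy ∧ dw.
d(omega) = (3*y) dx ∧ dy ∧ dz + (-3*x) dx ∧ dz ∧ dw + (z) dx ∧ dy ∧ dw + (-x - 3*y) dy ∧ dz ∧ dw

For a 2-form omega = sum_{i<j} g_{ij} dx_i ∧ dx_j, the exterior derivative is
  d(omega) = sum_{i<j} d(g_{ij}) ∧ dx_i ∧ dx_j = sum_{i<j, k} (∂g_{ij}/∂x_k) dx_k ∧ dx_i ∧ dx_j.
Expand each term, using dx_k ∧ dx_i ∧ dx_j = sgn(permutation) dx_{(a)} ∧ dx_{(b)} ∧ dx_{(c)} with (a < b < c) sorted:
  d(3*y*z) includes (∂/∂z)(3*y*z) dz = (3*y) dz, which multiplied by dx ∧ dy gives (3*y) dx ∧ dy ∧ dz
  d(3*x*z) includes (∂/∂z)(3*x*z) dz = (3*x) dz, which multiplied by dx ∧ dw gives (-3*x) dx ∧ dz ∧ dw
  d(x*z + 3*y*z + 1) includes (∂/∂x)(x*z + 3*y*z + 1) dx = (z) dx, which multiplied by dy ∧ dw gives (z) dx ∧ dy ∧ dw
  d(x*z + 3*y*z + 1) includes (∂/∂z)(x*z + 3*y*z + 1) dz = (x + 3*y) dz, which multiplied by dy ∧ dw gives (-x - 3*y) dy ∧ dz ∧ dw
Collecting like 3-forms: d(omega) = (3*y) dx ∧ dy ∧ dz + (-3*x) dx ∧ dz ∧ dw + (z) dx ∧ dy ∧ dw + (-x - 3*y) dy ∧ dz ∧ dw.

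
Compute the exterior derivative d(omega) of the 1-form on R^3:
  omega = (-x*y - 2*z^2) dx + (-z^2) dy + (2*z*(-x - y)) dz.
d(omega) = (x) dx ∧ dy + (2*z) dx ∧ dz

For a 1-form omega = sum_i f_i dx_i, the exterior derivative is
  d(omega) = sum_{i < j} (∂f_j/∂x_i - ∂f_i/∂x_j) dx_i ∧ dx_j.
  coefficient of dx ∧ dy: ∂f_2/∂x - ∂f_1/∂y = ∂(-z^2)/∂x - ∂(-x*y - 2*z^2)/∂y = x
  coefficient of dx ∧ dz: ∂f_3/∂x - ∂f_1/∂z = ∂(2*z*(-x - y))/∂x - ∂(-x*y - 2*z^2)/∂z = 2*z
Assembling: d(omega) = (x) dx ∧ dy + (2*z) dx ∧ dz.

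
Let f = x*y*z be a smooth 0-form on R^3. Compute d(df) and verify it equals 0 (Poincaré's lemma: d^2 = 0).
d(df) = 0

Step 1: df = sum_i (∂f/∂x_i) dx_i = (y*z) dx + (x*z) dy + (x*y) dz.
Step 2: Apply d again. Using the 1-form formula, the coefficient of dx ∧ dy in d(df) is ∂^2 f/∂x ∂y - ∂^2 f/∂y ∂x = (z) - (z) = 0 (equality of mixed partials for smooth f).
Similarly for dx ∧ dz and dy ∧ dz — all coefficients vanish. So d(df) = 0.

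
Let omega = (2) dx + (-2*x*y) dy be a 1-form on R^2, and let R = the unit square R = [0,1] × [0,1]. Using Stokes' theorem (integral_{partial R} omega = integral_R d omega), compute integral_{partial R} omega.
integral_(partial R) omega = -1

Stokes: integral_partial_R omega = integral_R d omega with d omega = (∂Q/∂x - ∂P/∂y) dx ∧ dy.
  ∂Q/∂x = -2*y
  ∂P/∂y = 0
  integrand = ∂Q/∂x - ∂P/∂y = -2*y.
Integrating over R: integral_0^1 integral_0^1 (-2*y) dx dy = -1.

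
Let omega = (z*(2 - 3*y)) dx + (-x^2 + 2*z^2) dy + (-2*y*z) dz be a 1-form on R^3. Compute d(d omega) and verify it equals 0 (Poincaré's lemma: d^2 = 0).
d(d omega) = 0

Step 1: d omega = sum_{i<j} (∂f_j/∂x_i - ∂f_i/∂x_j) dx_i ∧ dx_j:
  coeff of dx ∧ dy: -2*x + 3*z
  coeff of dx ∧ dz: 3*y - 2
  coeff of dy ∧ dz: -6*z
Step 2: Apply d again to each 2-form coefficient. The only possible 3-form in R^3 is dx ∧ dy ∧ dz, with coefficient
  ∂(coeff of dy∧dz)/∂x - ∂(coeff of dx∧dz)/∂y + ∂(coeff of dx∧dy)/∂z
  = ∂/∂x (-6*z) - ∂/∂y (3*y - 2) + ∂/∂z (-2*x + 3*z).
Each of these terms simplifies to sums of mixed partials that cancel in pairs. The result is 0 (by equality of mixed partials for smooth functions — Schwarz / Clairaut).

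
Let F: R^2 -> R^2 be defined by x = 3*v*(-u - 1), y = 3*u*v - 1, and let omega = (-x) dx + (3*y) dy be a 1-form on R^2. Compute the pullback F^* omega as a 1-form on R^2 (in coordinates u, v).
F^* omega = (9*v*(2*u*v - v - 1)) du + (18*u^2*v - 18*u*v - 9*u - 9*v) dv

Using F^*(f dg) = (f ∘ F) d(g ∘ F), substitute each coordinate x_i by F_i(u, v) in f_i, and replace dx_i by d F_i = (∂F_i/∂u) du + (∂F_i/∂v) dv.
  For the x component: f_1(F) = 3*v*(u + 1); d F_1 = (-3*v) du + (-3*u - 3) dv
  For the y component: f_2(F) = 9*u*v - 3; d F_2 = (3*v) du + (3*u) dv
Combining and collecting du, dv coefficients:
  coeff of du: 9*v*(2*u*v - v - 1)
  coeff of dv: 18*u^2*v - 18*u*v - 9*u - 9*v
F^* omega = (9*v*(2*u*v - v - 1)) du + (18*u^2*v - 18*u*v - 9*u - 9*v) dv.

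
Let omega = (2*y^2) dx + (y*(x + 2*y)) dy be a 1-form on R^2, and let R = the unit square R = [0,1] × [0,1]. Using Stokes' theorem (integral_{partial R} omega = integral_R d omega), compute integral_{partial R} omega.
integral_(partial R) omega = -3/2

Stokes: integral_partial_R omega = integral_R d omega with d omega = (∂Q/∂x - ∂P/∂y) dx ∧ dy.
  ∂Q/∂x = y
  ∂P/∂y = 4*y
  integrand = ∂Q/∂x - ∂P/∂y = -3*y.
Integrating over R: integral_0^1 integral_0^1 (-3*y) dx dy = -3/2.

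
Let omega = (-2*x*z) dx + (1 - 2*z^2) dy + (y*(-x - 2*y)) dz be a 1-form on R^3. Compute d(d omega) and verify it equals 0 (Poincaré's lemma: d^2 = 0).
d(d omega) = 0

Step 1: d omega = sum_{i<j} (∂f_j/∂x_i - ∂f_i/∂x_j) dx_i ∧ dx_j:
  coeff of dx ∧ dy: 0
  coeff of dx ∧ dz: 2*x - y
  coeff of dy ∧ dz: -x - 4*y + 4*z
Step 2: Apply d again to each 2-form coefficient. The only possible 3-form in R^3 is dx ∧ dy ∧ dz, with coefficient
  ∂(coeff of dy∧dz)/∂x - ∂(coeff of dx∧dz)/∂y + ∂(coeff of dx∧dy)/∂z
  = ∂/∂x (-x - 4*y + 4*z) - ∂/∂y (2*x - y) + ∂/∂z (0).
Each of these terms simplifies to sums of mixed partials that cancel in pairs. The result is 0 (by equality of mixed partials for smooth functions — Schwarz / Clairaut).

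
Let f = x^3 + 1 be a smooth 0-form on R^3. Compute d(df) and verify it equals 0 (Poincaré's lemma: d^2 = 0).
d(df) = 0

Step 1: df = sum_i (∂f/∂x_i) dx_i = (3*x^2) dx + (0) dy + (0) dz.
Step 2: Apply d again. Using the 1-form formula, the coefficient of dx ∧ dy in d(df) is ∂^2 f/∂x ∂y - ∂^2 f/∂y ∂x = (0) - (0) = 0 (equality of mixed partials for smooth f).
Similarly for dx ∧ dz and dy ∧ dz — all coefficients vanish. So d(df) = 0.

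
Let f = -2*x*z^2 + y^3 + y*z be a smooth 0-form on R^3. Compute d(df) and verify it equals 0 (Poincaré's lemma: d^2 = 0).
d(df) = 0

Step 1: df = sum_i (∂f/∂x_i) dx_i = (-2*z^2) dx + (3*y^2 + z) dy + (-4*x*z + y) dz.
Step 2: Apply d again. Using the 1-form formula, the coefficient of dx ∧ dy in d(df) is ∂^2 f/∂x ∂y - ∂^2 f/∂y ∂x = (0) - (0) = 0 (equality of mixed partials for smooth f).
Similarly for dx ∧ dz and dy ∧ dz — all coefficients vanish. So d(df) = 0.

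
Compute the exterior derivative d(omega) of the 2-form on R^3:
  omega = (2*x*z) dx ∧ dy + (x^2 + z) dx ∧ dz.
d(omega) = (2*x) dx ∧ dy ∧ dz

For a 2-form omega = sum_{i<j} g_{ij} dx_i ∧ dx_j, the exterior derivative is
  d(omega) = sum_{i<j} d(g_{ij}) ∧ dx_i ∧ dx_j = sum_{i<j, k} (∂g_{ij}/∂x_k) dx_k ∧ dx_i ∧ dx_j.
Expand each term, using dx_k ∧ dx_i ∧ dx_j = sgn(permutation) dx_{(a)} ∧ dx_{(b)} ∧ dx_{(c)} with (a < b < c) sorted:
  d(2*x*z) includes (∂/∂z)(2*x*z) dz = (2*x) dz, which multiplied by dx ∧ dy gives (2*x) dx ∧ dy ∧ dz
Collecting like 3-forms: d(omega) = (2*x) dx ∧ dy ∧ dz.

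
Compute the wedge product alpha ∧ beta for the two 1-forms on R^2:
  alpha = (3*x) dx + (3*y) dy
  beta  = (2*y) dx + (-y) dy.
alpha ∧ beta = (-3*y*(x + 2*y)) dx ∧ dy

Distribute the wedge, using dx_i ∧ dx_j = -dx_j ∧ dx_i and dx_i ∧ dx_i = 0. For each pair (i, j) with i < j, the coefficient of dx_i ∧ dx_j in alpha ∧ beta is (alpha_i * beta_j - alpha_j * beta_i). Collecting: alpha ∧ beta = (-3*y*(x + 2*y)) dx ∧ dy.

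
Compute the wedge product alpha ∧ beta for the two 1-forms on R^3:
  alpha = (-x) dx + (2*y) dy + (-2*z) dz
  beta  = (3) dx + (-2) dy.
alpha ∧ beta = (2*x - 6*y) dx ∧ dy + (6*z) dx ∧ dz + (-4*z) dy ∧ dz

Distribute the wedge, using dx_i ∧ dx_j = -dx_j ∧ dx_i and dx_i ∧ dx_i = 0. For each pair (i, j) with i < j, the coefficient of dx_i ∧ dx_j in alpha ∧ beta is (alpha_i * beta_j - alpha_j * beta_i). Collecting: alpha ∧ beta = (2*x - 6*y) dx ∧ dy + (6*z) dx ∧ dz + (-4*z) dy ∧ dz.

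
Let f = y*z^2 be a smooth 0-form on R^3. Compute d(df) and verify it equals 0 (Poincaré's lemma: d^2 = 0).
d(df) = 0

Step 1: df = sum_i (∂f/∂x_i) dx_i = (0) dx + (z^2) dy + (2*y*z) dz.
Step 2: Apply d again. Using the 1-form formula, the coefficient of dx ∧ dy in d(df) is ∂^2 f/∂x ∂y - ∂^2 f/∂y ∂x = (0) - (0) = 0 (equality of mixed partials for smooth f).
Similarly for dx ∧ dz and dy ∧ dz — all coefficients vanish. So d(df) = 0.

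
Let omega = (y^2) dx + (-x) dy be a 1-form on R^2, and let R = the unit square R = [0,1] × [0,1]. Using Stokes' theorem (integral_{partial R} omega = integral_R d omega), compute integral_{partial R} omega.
integral_(partial R) omega = -2

Stokes: integral_partial_R omega = integral_R d omega with d omega = (∂Q/∂x - ∂P/∂y) dx ∧ dy.
  ∂Q/∂x = -1
  ∂P/∂y = 2*y
  integrand = ∂Q/∂x - ∂P/∂y = -2*y - 1.
Integrating over R: integral_0^1 integral_0^1 (-2*y - 1) dx dy = -2.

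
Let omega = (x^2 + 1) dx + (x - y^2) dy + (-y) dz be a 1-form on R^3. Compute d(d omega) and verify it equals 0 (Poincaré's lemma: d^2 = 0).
d(d omega) = 0

Step 1: d omega = sum_{i<j} (∂f_j/∂x_i - ∂f_i/∂x_j) dx_i ∧ dx_j:
  coeff of dx ∧ dy: 1
  coeff of dx ∧ dz: 0
  coeff of dy ∧ dz: -1
Step 2: Apply d again to each 2-form coefficient. The only possible 3-form in R^3 is dx ∧ dy ∧ dz, with coefficient
  ∂(coeff of dy∧dz)/∂x - ∂(coeff of dx∧dz)/∂y + ∂(coeff of dx∧dy)/∂z
  = ∂/∂x (-1) - ∂/∂y (0) + ∂/∂z (1).
Each of these terms simplifies to sums of mixed partials that cancel in pairs. The result is 0 (by equality of mixed partials for smooth functions — Schwarz / Clairaut).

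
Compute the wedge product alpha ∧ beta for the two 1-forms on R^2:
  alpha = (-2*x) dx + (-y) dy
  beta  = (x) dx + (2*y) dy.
alpha ∧ beta = (-3*x*y) dx ∧ dy

Distribute the wedge, using dx_i ∧ dx_j = -dx_j ∧ dx_i and dx_i ∧ dx_i = 0. For each pair (i, j) with i < j, the coefficient of dx_i ∧ dx_j in alpha ∧ beta is (alpha_i * beta_j - alpha_j * beta_i). Collecting: alpha ∧ beta = (-3*x*y) dx ∧ dy.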